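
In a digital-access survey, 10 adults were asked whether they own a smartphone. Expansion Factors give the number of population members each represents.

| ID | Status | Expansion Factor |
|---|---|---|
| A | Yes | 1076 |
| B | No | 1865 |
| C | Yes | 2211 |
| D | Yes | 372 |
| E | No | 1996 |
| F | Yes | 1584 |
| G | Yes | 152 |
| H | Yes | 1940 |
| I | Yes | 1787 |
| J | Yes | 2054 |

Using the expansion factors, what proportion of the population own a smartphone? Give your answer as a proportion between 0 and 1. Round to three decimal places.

Sum of weights for 'Yes' = 1076 + 2211 + 372 + 1584 + 152 + 1940 + 1787 + 2054 = 11176
Total weight = 15037
Weighted proportion = 11176 / 15037 = 0.74323336

0.743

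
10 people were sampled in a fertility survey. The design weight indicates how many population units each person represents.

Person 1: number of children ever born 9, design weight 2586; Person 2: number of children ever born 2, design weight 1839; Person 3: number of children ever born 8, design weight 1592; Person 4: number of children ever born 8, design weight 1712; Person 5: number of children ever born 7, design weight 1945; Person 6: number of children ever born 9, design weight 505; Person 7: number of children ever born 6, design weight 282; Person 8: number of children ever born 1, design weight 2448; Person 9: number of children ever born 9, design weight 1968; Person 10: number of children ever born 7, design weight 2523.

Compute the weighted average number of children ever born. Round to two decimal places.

Weighted sum = 9×2586 + 2×1839 + 8×1592 + 8×1712 + 7×1945 + 9×505 + 6×282 + 1×2448 + 9×1968 + 7×2523
  = 23274 + 3678 + 12736 + 13696 + 13615 + 4545 + 1692 + 2448 + 17712 + 17661 = 111057
Sum of weights = 2586 + 1839 + 1592 + 1712 + 1945 + 505 + 282 + 2448 + 1968 + 2523 = 17400
Weighted mean = 111057 / 17400 = 6.3825862

6.38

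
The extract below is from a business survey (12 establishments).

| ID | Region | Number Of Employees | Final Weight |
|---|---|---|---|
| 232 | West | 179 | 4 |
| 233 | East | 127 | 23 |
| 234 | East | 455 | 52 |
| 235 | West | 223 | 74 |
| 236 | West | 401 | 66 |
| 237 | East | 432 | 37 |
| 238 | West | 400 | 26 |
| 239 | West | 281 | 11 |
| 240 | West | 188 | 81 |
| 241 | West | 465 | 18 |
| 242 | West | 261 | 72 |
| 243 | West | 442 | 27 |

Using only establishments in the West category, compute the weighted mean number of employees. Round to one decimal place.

294.2

West rows: 232, 235, 236, 238, 239, 240, 241, 242, 243
Weighted sum = 179×4 + 223×74 + 401×66 + 400×26 + 281×11 + 188×81 + 465×18 + 261×72 + 442×27
  = 716 + 16502 + 26466 + 10400 + 3091 + 15228 + 8370 + 18792 + 11934 = 111499
Sum of weights = 4 + 74 + 66 + 26 + 11 + 81 + 18 + 72 + 27 = 379
Weighted mean = 111499 / 379 = 294.19261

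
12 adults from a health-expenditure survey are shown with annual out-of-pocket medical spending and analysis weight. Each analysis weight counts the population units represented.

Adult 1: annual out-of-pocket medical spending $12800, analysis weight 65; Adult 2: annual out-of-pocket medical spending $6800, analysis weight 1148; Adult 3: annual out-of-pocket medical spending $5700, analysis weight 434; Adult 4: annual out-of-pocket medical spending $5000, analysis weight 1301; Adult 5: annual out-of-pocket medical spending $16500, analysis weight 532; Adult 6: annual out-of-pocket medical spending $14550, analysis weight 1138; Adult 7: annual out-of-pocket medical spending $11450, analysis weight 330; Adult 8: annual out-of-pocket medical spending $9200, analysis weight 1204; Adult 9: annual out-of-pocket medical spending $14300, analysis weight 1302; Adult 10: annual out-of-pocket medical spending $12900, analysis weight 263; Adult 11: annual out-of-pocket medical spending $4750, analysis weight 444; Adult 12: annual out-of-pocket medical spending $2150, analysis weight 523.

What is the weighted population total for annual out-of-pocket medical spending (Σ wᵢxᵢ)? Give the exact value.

Weighted total = 12800×65 + 6800×1148 + 5700×434 + 5000×1301 + 16500×532 + 14550×1138 + 11450×330 + 9200×1204 + 14300×1302 + 12900×263 + 4750×444 + 2150×523
  = 83053150

83053150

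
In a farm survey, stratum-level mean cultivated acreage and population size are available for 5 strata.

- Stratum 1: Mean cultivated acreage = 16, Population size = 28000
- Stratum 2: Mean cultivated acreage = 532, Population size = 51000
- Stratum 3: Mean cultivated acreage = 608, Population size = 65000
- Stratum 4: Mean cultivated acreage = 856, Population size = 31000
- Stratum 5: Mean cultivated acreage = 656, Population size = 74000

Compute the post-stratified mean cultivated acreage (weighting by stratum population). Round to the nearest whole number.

571

Σ Nₕ·x̄ₕ = 142180000
Σ Nₕ = 28000 + 51000 + 65000 + 31000 + 74000 = 249000
Overall mean = 142180000 / 249000 = 571.00402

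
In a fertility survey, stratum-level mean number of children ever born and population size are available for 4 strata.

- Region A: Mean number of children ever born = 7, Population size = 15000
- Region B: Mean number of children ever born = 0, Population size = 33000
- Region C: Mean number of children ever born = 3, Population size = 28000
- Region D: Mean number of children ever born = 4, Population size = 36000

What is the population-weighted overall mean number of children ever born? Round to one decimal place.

3.0

Σ Nₕ·x̄ₕ = 333000
Σ Nₕ = 15000 + 33000 + 28000 + 36000 = 112000
Overall mean = 333000 / 112000 = 2.9732143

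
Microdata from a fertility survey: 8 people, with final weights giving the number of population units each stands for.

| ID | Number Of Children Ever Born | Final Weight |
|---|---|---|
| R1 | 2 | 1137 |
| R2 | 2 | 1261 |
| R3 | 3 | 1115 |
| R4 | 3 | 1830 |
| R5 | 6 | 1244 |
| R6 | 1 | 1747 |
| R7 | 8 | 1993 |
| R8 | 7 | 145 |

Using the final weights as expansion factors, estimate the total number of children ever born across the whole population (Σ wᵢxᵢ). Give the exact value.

Weighted total = 2×1137 + 2×1261 + 3×1115 + 3×1830 + 6×1244 + 1×1747 + 8×1993 + 7×145
  = 2274 + 2522 + 3345 + 5490 + 7464 + 1747 + 15944 + 1015 = 39801

39801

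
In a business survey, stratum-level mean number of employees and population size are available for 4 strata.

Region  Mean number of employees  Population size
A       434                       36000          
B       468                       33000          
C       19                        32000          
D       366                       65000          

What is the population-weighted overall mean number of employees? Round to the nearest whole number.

Σ Nₕ·x̄ₕ = 434×36000 + 468×33000 + 19×32000 + 366×65000
  = 15624000 + 15444000 + 608000 + 23790000 = 55466000
Σ Nₕ = 166000
Overall mean = 55466000 / 166000 = 334.13253

334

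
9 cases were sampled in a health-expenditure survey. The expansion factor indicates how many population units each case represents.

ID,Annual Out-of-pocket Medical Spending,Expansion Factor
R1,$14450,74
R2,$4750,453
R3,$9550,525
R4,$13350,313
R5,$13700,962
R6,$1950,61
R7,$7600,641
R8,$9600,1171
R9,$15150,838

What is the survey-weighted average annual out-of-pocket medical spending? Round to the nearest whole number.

Weighted sum = 14450×74 + 4750×453 + 9550×525 + 13350×313 + 13700×962 + 1950×61 + 7600×641 + 9600×1171 + 15150×838
  = 1069300 + 2151750 + 5013750 + 4178550 + 13179400 + 118950 + 4871600 + 11241600 + 12695700 = 54520600
Sum of weights = 74 + 453 + 525 + 313 + 962 + 61 + 641 + 1171 + 838 = 5038
Weighted mean = 54520600 / 5038 = 10821.874

10822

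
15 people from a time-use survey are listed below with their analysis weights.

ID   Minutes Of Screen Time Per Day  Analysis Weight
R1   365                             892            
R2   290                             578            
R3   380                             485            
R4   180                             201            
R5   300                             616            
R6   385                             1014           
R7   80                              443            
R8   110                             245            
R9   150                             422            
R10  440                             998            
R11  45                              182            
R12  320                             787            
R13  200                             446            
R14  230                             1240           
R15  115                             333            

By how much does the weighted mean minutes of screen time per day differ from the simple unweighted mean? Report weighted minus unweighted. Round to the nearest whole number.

Unweighted sum = 3590
Unweighted mean = 3590 / 15 = 239.33333
Weighted sum = 2526405
Sum of weights = 8882
Weighted mean = 2526405 / 8882 = 284.441
Difference (weighted minus unweighted) = 45.107671

45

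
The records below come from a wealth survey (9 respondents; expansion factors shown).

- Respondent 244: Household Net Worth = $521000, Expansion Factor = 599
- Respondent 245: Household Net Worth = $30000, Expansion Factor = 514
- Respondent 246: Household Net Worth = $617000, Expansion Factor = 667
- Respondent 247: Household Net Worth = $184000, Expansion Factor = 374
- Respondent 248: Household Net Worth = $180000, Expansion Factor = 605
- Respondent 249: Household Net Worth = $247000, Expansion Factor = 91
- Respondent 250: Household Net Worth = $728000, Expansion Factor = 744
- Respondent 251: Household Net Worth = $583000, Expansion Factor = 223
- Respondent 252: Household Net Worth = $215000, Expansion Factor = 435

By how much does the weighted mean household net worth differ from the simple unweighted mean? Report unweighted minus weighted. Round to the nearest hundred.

Unweighted sum = 521000 + 30000 + 617000 + 184000 + 180000 + 247000 + 728000 + 583000 + 215000 = 3305000
Unweighted mean = 3305000 / 9 = 367222.22
Weighted sum = 521000×599 + 30000×514 + 617000×667 + 184000×374 + 180000×605 + 247000×91 + 728000×744 + 583000×223 + 215000×435
  = 312079000 + 15420000 + 411539000 + 68816000 + 108900000 + 22477000 + 541632000 + 130009000 + 93525000 = 1704397000
Sum of weights = 599 + 514 + 667 + 374 + 605 + 91 + 744 + 223 + 435 = 4252
Weighted mean = 1704397000 / 4252 = 400845.95
Difference (unweighted minus weighted) = -33623.733

-33600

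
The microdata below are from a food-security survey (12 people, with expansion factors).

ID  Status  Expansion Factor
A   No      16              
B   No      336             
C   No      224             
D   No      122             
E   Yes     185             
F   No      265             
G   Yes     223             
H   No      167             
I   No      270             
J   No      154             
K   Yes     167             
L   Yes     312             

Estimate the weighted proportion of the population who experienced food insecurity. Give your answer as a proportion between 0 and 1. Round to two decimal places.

Sum of weights for 'Yes' = 185 + 223 + 167 + 312 = 887
Total weight = 16 + 336 + 224 + 122 + 185 + 265 + 223 + 167 + 270 + 154 + 167 + 312 = 2441
Weighted proportion = 887 / 2441 = 0.36337567

0.36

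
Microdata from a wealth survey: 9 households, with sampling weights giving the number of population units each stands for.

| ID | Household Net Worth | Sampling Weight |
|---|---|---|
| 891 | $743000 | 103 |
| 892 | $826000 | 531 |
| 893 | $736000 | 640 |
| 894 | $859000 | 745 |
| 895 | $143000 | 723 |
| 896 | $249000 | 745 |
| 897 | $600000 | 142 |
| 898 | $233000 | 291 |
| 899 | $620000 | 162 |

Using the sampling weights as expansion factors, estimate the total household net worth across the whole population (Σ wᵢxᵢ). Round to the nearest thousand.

Weighted total = 743000×103 + 826000×531 + 736000×640 + 859000×745 + 143000×723 + 249000×745 + 600000×142 + 233000×291 + 620000×162
  = 76529000 + 438606000 + 471040000 + 639955000 + 103389000 + 185505000 + 85200000 + 67803000 + 100440000 = 2168467000

2168467000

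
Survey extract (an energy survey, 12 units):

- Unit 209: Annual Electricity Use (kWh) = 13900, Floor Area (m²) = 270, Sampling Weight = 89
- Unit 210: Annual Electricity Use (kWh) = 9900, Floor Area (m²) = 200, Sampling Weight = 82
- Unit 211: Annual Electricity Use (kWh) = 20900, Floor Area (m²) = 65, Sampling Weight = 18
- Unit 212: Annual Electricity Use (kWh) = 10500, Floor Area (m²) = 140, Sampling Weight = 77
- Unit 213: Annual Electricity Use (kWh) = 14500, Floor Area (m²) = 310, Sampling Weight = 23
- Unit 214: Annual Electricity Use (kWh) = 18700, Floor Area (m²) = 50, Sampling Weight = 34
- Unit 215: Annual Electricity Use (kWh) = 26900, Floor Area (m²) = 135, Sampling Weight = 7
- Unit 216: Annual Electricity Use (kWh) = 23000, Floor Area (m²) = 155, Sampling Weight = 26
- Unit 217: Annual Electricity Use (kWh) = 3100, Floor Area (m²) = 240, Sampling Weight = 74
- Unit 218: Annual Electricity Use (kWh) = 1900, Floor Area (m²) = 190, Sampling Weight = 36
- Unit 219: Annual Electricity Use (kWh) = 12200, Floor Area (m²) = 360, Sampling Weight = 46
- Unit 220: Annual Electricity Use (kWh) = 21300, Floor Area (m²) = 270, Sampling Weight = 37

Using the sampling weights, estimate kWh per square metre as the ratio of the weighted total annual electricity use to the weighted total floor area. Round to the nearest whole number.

57

Σ wᵢ·y = 13900×89 + 9900×82 + 20900×18 + 10500×77 + 14500×23 + 18700×34 + 26900×7 + 23000×26 + 3100×74 + 1900×36 + 12200×46 + 21300×37
  = 1237100 + 811800 + 376200 + 808500 + 333500 + 635800 + 188300 + 598000 + 229400 + 68400 + 561200 + 788100 = 6636300
Σ wᵢ·x = 270×89 + 200×82 + 65×18 + 140×77 + 310×23 + 50×34 + 135×7 + 155×26 + 240×74 + 190×36 + 360×46 + 270×37
  = 24030 + 16400 + 1170 + 10780 + 7130 + 1700 + 945 + 4030 + 17760 + 6840 + 16560 + 9990 = 117335
Ratio = 6636300 / 117335 = 56.558572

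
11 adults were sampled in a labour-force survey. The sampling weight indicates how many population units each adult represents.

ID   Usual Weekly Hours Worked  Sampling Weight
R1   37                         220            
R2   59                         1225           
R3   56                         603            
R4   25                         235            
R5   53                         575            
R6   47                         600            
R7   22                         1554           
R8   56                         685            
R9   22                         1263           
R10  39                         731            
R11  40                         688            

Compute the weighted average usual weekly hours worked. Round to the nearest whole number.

40

Weighted sum = 37×220 + 59×1225 + 56×603 + 25×235 + 53×575 + 47×600 + 22×1554 + 56×685 + 22×1263 + 39×731 + 40×688
  = 335096
Sum of weights = 220 + 1225 + 603 + 235 + 575 + 600 + 1554 + 685 + 1263 + 731 + 688 = 8379
Weighted mean = 335096 / 8379 = 39.992362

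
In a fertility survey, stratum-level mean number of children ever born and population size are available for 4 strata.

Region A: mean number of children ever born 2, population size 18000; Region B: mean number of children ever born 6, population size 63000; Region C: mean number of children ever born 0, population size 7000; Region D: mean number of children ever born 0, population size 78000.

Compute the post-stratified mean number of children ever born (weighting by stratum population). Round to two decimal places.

Σ Nₕ·x̄ₕ = 2×18000 + 6×63000 + 0×7000 + 0×78000
  = 36000 + 378000 + 0 + 0 = 414000
Σ Nₕ = 18000 + 63000 + 7000 + 78000 = 166000
Overall mean = 414000 / 166000 = 2.4939759

2.49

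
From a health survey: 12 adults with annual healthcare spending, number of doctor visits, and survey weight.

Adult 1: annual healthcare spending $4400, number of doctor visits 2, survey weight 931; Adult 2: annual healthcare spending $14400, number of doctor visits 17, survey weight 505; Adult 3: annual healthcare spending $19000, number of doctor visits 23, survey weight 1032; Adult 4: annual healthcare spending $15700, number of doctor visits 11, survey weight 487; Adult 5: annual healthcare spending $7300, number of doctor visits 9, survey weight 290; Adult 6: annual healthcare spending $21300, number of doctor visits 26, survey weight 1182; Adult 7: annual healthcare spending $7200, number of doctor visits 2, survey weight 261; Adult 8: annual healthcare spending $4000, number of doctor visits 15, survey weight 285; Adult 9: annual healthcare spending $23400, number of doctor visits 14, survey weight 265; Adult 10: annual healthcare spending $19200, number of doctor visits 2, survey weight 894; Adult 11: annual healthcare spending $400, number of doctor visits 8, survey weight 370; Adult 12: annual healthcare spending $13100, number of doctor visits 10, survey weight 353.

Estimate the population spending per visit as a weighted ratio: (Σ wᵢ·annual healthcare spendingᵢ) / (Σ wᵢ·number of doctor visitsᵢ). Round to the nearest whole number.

1083

Σ wᵢ·y = 4400×931 + 14400×505 + 19000×1032 + 15700×487 + 7300×290 + 21300×1182 + 7200×261 + 4000×285 + 23400×265 + 19200×894 + 400×370 + 13100×353
  = 97073200
Σ wᵢ·x = 2×931 + 17×505 + 23×1032 + 11×487 + 9×290 + 26×1182 + 2×261 + 15×285 + 14×265 + 2×894 + 8×370 + 10×353
  = 89667
Ratio = 97073200 / 89667 = 1082.5967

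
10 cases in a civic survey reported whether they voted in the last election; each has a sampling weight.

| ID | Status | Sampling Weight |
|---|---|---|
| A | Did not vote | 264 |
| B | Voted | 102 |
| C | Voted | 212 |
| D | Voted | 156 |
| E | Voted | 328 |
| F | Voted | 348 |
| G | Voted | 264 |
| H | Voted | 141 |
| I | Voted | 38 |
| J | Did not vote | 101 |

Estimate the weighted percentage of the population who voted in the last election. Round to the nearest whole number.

Sum of weights for 'Voted' = 102 + 212 + 156 + 328 + 348 + 264 + 141 + 38 = 1589
Total weight = 264 + 102 + 212 + 156 + 328 + 348 + 264 + 141 + 38 + 101 = 1954
Weighted proportion = 1589 / 1954 = 0.81320368 → 81.320368%

81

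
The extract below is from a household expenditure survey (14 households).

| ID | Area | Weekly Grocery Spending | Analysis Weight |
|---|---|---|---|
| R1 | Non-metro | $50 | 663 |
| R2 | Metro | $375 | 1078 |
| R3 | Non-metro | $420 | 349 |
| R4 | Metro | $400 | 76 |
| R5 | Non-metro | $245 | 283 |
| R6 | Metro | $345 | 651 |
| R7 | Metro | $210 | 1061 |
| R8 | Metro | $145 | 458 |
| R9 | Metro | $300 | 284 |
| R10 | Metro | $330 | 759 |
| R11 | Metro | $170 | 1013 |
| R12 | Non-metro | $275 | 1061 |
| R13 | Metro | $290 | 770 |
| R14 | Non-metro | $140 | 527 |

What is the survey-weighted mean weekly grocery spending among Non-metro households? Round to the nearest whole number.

Non-metro rows: R1, R3, R5, R12, R14
Weighted sum = 614620
Sum of weights = 2883
Weighted mean = 614620 / 2883 = 213.18765

213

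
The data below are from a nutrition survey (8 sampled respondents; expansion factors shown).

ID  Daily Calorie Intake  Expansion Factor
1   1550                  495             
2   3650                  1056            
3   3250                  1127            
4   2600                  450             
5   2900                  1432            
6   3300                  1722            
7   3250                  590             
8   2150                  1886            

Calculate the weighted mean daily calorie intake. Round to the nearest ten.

2880

Weighted sum = 1550×495 + 3650×1056 + 3250×1127 + 2600×450 + 2900×1432 + 3300×1722 + 3250×590 + 2150×1886
  = 25262200
Sum of weights = 8758
Weighted mean = 25262200 / 8758 = 2884.4713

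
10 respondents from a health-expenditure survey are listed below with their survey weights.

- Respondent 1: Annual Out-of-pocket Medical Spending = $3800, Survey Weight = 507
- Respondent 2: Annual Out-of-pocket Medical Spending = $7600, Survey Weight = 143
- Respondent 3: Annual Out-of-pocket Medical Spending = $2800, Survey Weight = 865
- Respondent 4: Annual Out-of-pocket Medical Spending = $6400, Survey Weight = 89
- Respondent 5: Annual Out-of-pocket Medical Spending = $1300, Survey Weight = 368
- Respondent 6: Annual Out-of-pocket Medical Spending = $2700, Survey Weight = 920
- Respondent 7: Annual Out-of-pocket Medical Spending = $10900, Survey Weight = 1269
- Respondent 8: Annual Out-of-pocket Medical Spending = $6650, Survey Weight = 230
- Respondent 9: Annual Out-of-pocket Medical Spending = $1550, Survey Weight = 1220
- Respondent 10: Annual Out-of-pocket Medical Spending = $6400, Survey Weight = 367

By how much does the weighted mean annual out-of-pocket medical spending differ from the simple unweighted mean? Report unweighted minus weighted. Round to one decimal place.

Unweighted sum = 50100
Unweighted mean = 50100 / 10 = 5010
Weighted sum = 3800×507 + 7600×143 + 2800×865 + 6400×89 + 1300×368 + 2700×920 + 10900×1269 + 6650×230 + 1550×1220 + 6400×367
  = 1926600 + 1086800 + 2422000 + 569600 + 478400 + 2484000 + 13832100 + 1529500 + 1891000 + 2348800 = 28568800
Sum of weights = 507 + 143 + 865 + 89 + 368 + 920 + 1269 + 230 + 1220 + 367 = 5978
Weighted mean = 28568800 / 5978 = 4778.9896
Difference (unweighted minus weighted) = 231.01037

231.0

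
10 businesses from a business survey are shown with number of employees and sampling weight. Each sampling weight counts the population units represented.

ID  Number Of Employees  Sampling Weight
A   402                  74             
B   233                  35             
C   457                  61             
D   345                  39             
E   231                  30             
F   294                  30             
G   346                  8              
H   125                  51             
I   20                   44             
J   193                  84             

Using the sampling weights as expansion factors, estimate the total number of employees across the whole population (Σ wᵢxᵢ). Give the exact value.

Weighted total = 402×74 + 233×35 + 457×61 + 345×39 + 231×30 + 294×30 + 346×8 + 125×51 + 20×44 + 193×84
  = 29748 + 8155 + 27877 + 13455 + 6930 + 8820 + 2768 + 6375 + 880 + 16212 = 121220

121220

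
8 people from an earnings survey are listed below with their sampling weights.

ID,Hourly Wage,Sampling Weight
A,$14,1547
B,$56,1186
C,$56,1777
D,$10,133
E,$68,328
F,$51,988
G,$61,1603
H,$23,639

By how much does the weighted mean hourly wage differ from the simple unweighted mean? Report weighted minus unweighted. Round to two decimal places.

3.24

Unweighted sum = 339
Unweighted mean = 339 / 8 = 42.375
Weighted sum = 14×1547 + 56×1186 + 56×1777 + 10×133 + 68×328 + 51×988 + 61×1603 + 23×639
  = 374088
Sum of weights = 1547 + 1186 + 1777 + 133 + 328 + 988 + 1603 + 639 = 8201
Weighted mean = 374088 / 8201 = 45.614925
Difference (weighted minus unweighted) = 3.239925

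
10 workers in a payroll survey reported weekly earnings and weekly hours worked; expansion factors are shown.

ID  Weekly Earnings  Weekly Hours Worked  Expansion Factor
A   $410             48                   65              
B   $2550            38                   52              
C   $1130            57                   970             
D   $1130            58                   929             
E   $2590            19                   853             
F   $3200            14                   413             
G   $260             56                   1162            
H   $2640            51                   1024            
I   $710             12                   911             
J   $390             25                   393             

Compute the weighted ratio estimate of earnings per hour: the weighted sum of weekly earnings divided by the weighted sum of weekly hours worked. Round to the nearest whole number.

Σ wᵢ·y = 410×65 + 2550×52 + 1130×970 + 1130×929 + 2590×853 + 3200×413 + 260×1162 + 2640×1024 + 710×911 + 390×393
  = 26650 + 132600 + 1096100 + 1049770 + 2209270 + 1321600 + 302120 + 2703360 + 646810 + 153270 = 9641550
Σ wᵢ·x = 48×65 + 38×52 + 57×970 + 58×929 + 19×853 + 14×413 + 56×1162 + 51×1024 + 12×911 + 25×393
  = 274310
Ratio = 9641550 / 274310 = 35.148372

35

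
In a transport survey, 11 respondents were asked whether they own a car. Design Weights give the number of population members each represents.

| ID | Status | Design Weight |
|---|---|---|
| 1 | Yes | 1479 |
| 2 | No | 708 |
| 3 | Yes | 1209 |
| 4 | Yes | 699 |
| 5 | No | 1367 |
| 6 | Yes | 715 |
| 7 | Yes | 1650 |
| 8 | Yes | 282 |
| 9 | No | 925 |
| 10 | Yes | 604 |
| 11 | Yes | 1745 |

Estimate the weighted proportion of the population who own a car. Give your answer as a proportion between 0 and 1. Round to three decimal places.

0.736

Sum of weights for 'Yes' = 1479 + 1209 + 699 + 715 + 1650 + 282 + 604 + 1745 = 8383
Total weight = 11383
Weighted proportion = 8383 / 11383 = 0.73644909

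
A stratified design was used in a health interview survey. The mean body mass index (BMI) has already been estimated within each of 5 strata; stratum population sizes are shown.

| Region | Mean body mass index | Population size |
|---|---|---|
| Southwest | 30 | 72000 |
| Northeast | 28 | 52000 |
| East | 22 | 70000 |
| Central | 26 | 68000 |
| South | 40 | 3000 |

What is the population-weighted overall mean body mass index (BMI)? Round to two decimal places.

26.58

Σ Nₕ·x̄ₕ = 30×72000 + 28×52000 + 22×70000 + 26×68000 + 40×3000
  = 2160000 + 1456000 + 1540000 + 1768000 + 120000 = 7044000
Σ Nₕ = 72000 + 52000 + 70000 + 68000 + 3000 = 265000
Overall mean = 7044000 / 265000 = 26.581132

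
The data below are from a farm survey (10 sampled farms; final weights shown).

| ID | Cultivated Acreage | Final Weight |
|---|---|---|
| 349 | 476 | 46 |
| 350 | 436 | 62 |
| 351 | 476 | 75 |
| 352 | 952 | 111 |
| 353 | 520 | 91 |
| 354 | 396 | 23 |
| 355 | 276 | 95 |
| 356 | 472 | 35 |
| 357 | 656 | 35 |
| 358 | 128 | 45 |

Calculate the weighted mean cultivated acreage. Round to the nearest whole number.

Weighted sum = 476×46 + 436×62 + 476×75 + 952×111 + 520×91 + 396×23 + 276×95 + 472×35 + 656×35 + 128×45
  = 318188
Sum of weights = 46 + 62 + 75 + 111 + 91 + 23 + 95 + 35 + 35 + 45 = 618
Weighted mean = 318188 / 618 = 514.86731

515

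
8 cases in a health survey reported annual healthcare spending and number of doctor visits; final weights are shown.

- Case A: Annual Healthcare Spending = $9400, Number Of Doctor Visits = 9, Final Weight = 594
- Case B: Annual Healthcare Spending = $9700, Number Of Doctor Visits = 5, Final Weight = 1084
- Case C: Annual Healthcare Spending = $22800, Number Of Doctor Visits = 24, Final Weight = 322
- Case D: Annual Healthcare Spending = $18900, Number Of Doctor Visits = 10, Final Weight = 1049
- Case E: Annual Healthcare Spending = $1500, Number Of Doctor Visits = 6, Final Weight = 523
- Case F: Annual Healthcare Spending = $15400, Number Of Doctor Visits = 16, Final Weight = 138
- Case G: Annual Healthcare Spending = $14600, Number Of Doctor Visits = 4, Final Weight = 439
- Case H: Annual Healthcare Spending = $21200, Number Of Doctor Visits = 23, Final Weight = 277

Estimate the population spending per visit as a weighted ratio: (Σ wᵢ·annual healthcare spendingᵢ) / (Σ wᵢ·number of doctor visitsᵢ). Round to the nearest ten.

Σ wᵢ·y = 9400×594 + 9700×1084 + 22800×322 + 18900×1049 + 1500×523 + 15400×138 + 14600×439 + 21200×277
  = 5583600 + 10514800 + 7341600 + 19826100 + 784500 + 2125200 + 6409400 + 5872400 = 58457600
Σ wᵢ·x = 9×594 + 5×1084 + 24×322 + 10×1049 + 6×523 + 16×138 + 4×439 + 23×277
  = 42457
Ratio = 58457600 / 42457 = 1376.866

1380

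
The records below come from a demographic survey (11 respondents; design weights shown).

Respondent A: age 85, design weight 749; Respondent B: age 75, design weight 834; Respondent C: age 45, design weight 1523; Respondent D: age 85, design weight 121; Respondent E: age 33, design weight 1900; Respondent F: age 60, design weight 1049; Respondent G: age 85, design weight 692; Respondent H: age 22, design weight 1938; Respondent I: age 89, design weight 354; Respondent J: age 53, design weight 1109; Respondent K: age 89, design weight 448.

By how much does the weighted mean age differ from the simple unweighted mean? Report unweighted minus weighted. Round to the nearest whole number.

Unweighted sum = 85 + 75 + 45 + 85 + 33 + 60 + 85 + 22 + 89 + 53 + 89 = 721
Unweighted mean = 721 / 11 = 65.545455
Weighted sum = 85×749 + 75×834 + 45×1523 + 85×121 + 33×1900 + 60×1049 + 85×692 + 22×1938 + 89×354 + 53×1109 + 89×448
  = 63665 + 62550 + 68535 + 10285 + 62700 + 62940 + 58820 + 42636 + 31506 + 58777 + 39872 = 562286
Sum of weights = 749 + 834 + 1523 + 121 + 1900 + 1049 + 692 + 1938 + 354 + 1109 + 448 = 10717
Weighted mean = 562286 / 10717 = 52.466735
Difference (unweighted minus weighted) = 13.078719

13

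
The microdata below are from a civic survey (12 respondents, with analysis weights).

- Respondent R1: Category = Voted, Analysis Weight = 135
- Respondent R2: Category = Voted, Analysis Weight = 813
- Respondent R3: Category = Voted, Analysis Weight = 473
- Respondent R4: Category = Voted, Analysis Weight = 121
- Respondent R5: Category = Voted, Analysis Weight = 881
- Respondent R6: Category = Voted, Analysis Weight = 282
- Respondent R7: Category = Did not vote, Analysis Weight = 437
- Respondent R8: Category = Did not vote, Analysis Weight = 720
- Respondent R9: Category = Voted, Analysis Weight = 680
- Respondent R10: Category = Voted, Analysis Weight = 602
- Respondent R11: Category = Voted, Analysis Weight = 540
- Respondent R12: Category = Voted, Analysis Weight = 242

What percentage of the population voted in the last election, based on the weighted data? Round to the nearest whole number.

80

Sum of weights for 'Voted' = 135 + 813 + 473 + 121 + 881 + 282 + 680 + 602 + 540 + 242 = 4769
Total weight = 135 + 813 + 473 + 121 + 881 + 282 + 437 + 720 + 680 + 602 + 540 + 242 = 5926
Weighted proportion = 4769 / 5926 = 0.80475869 → 80.475869%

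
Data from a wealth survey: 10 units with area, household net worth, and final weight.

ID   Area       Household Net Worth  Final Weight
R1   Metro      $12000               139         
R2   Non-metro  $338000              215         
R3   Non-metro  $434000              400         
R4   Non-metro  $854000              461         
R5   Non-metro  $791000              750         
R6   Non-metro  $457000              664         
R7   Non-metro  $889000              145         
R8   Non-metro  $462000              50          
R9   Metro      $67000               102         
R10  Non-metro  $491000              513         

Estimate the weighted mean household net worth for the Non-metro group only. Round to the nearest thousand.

Non-metro rows: R2, R3, R4, R5, R6, R7, R8, R10
Weighted sum = 338000×215 + 434000×400 + 854000×461 + 791000×750 + 457000×664 + 889000×145 + 462000×50 + 491000×513
  = 72670000 + 173600000 + 393694000 + 593250000 + 303448000 + 128905000 + 23100000 + 251883000 = 1940550000
Sum of weights = 215 + 400 + 461 + 750 + 664 + 145 + 50 + 513 = 3198
Weighted mean = 1940550000 / 3198 = 606801.13

607000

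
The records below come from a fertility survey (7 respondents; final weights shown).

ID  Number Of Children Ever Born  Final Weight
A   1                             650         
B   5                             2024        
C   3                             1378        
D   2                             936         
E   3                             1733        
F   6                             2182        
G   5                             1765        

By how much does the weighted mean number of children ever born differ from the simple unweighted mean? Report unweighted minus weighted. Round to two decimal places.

-0.54

Unweighted sum = 1 + 5 + 3 + 2 + 3 + 6 + 5 = 25
Unweighted mean = 25 / 7 = 3.5714286
Weighted sum = 1×650 + 5×2024 + 3×1378 + 2×936 + 3×1733 + 6×2182 + 5×1765
  = 650 + 10120 + 4134 + 1872 + 5199 + 13092 + 8825 = 43892
Sum of weights = 10668
Weighted mean = 43892 / 10668 = 4.1143607
Difference (unweighted minus weighted) = -0.54293213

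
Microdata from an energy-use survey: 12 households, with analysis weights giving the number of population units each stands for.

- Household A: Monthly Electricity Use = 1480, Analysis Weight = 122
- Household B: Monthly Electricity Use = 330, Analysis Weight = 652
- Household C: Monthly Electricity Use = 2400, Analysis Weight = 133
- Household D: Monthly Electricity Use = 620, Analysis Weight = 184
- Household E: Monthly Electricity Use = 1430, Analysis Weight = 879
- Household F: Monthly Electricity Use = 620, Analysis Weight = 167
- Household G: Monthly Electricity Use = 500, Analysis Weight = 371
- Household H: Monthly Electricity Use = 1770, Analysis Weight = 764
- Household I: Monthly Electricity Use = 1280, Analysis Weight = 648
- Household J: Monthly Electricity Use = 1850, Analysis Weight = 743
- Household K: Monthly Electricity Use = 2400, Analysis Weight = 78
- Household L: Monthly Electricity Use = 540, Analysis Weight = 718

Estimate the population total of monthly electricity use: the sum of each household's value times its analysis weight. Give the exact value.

Weighted total = 1480×122 + 330×652 + 2400×133 + 620×184 + 1430×879 + 620×167 + 500×371 + 1770×764 + 1280×648 + 1850×743 + 2400×78 + 540×718
  = 180560 + 215160 + 319200 + 114080 + 1256970 + 103540 + 185500 + 1352280 + 829440 + 1374550 + 187200 + 387720 = 6506200

6506200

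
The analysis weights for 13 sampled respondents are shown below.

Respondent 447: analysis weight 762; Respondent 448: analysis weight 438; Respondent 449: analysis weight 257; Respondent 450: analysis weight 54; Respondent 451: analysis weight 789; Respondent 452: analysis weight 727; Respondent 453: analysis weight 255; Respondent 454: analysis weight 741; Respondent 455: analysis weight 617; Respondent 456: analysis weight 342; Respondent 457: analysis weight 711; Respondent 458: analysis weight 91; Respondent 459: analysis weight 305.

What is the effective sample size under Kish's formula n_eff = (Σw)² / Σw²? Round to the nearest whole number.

10

Σ wᵢ = 6089
Σ wᵢ² = 3711089
n_eff = 6089² / 3711089 = 37075921 / 3711089 = 9.9905772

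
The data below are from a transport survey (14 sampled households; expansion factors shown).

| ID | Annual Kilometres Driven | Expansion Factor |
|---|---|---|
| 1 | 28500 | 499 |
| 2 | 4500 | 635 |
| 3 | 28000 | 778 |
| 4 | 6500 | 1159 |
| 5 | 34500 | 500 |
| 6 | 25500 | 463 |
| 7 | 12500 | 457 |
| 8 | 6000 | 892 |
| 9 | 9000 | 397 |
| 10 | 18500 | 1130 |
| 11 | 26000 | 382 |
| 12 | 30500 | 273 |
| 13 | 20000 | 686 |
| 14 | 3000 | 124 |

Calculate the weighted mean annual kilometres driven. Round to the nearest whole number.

17116

Weighted sum = 143346000
Sum of weights = 8375
Weighted mean = 143346000 / 8375 = 17115.94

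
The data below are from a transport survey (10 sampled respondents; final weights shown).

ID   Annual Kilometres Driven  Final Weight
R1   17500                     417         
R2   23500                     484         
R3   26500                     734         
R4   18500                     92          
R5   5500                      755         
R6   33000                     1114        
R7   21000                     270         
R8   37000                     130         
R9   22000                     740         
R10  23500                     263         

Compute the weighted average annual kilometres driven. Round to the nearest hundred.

22700

Weighted sum = 17500×417 + 23500×484 + 26500×734 + 18500×92 + 5500×755 + 33000×1114 + 21000×270 + 37000×130 + 22000×740 + 23500×263
  = 7297500 + 11374000 + 19451000 + 1702000 + 4152500 + 36762000 + 5670000 + 4810000 + 16280000 + 6180500 = 113679500
Sum of weights = 417 + 484 + 734 + 92 + 755 + 1114 + 270 + 130 + 740 + 263 = 4999
Weighted mean = 113679500 / 4999 = 22740.448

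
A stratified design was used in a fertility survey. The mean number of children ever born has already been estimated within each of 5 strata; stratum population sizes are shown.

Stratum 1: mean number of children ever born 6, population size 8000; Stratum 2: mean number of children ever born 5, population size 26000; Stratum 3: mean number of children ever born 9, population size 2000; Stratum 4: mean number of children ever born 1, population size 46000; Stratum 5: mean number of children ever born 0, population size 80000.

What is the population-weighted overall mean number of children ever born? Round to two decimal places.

1.49

Σ Nₕ·x̄ₕ = 6×8000 + 5×26000 + 9×2000 + 1×46000 + 0×80000
  = 48000 + 130000 + 18000 + 46000 + 0 = 242000
Σ Nₕ = 162000
Overall mean = 242000 / 162000 = 1.4938272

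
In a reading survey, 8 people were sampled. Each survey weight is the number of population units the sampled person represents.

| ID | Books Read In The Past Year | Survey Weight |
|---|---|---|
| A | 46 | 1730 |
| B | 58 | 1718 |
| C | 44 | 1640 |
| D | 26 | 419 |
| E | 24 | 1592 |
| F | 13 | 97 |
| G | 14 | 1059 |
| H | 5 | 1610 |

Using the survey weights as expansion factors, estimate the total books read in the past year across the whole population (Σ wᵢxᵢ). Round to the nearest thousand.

Weighted total = 46×1730 + 58×1718 + 44×1640 + 26×419 + 24×1592 + 13×97 + 14×1059 + 5×1610
  = 79580 + 99644 + 72160 + 10894 + 38208 + 1261 + 14826 + 8050 = 324623

325000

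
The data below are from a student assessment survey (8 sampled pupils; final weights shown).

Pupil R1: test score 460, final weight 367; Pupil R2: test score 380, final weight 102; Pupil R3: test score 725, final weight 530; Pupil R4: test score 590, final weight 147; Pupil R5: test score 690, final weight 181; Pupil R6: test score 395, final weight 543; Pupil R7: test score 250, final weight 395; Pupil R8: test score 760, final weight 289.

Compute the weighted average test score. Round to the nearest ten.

520

Weighted sum = 460×367 + 380×102 + 725×530 + 590×147 + 690×181 + 395×543 + 250×395 + 760×289
  = 168820 + 38760 + 384250 + 86730 + 124890 + 214485 + 98750 + 219640 = 1336325
Sum of weights = 367 + 102 + 530 + 147 + 181 + 543 + 395 + 289 = 2554
Weighted mean = 1336325 / 2554 = 523.22827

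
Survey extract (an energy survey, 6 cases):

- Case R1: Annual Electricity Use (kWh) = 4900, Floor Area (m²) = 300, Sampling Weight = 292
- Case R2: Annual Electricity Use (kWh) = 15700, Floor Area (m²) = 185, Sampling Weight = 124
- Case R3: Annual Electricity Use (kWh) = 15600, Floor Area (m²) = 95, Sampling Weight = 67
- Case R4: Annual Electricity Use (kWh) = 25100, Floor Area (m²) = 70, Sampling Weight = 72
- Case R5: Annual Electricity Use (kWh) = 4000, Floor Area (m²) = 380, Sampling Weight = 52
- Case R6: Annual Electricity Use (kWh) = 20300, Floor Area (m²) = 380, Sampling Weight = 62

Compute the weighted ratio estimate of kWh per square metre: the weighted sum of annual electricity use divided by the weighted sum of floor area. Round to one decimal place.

Σ wᵢ·y = 4900×292 + 15700×124 + 15600×67 + 25100×72 + 4000×52 + 20300×62
  = 1430800 + 1946800 + 1045200 + 1807200 + 208000 + 1258600 = 7696600
Σ wᵢ·x = 300×292 + 185×124 + 95×67 + 70×72 + 380×52 + 380×62
  = 87600 + 22940 + 6365 + 5040 + 19760 + 23560 = 165265
Ratio = 7696600 / 165265 = 46.571264

46.6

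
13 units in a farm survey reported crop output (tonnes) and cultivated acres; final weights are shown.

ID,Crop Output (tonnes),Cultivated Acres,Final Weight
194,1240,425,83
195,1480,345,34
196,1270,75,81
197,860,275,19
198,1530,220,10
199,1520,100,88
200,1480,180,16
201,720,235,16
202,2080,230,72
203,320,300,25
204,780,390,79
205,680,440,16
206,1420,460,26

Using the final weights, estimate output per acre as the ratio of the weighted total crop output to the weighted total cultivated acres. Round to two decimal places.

4.83

Σ wᵢ·y = 723890
Σ wᵢ·x = 149815
Ratio = 723890 / 149815 = 4.8318927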